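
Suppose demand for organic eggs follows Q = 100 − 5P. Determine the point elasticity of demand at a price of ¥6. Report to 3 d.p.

At P = 6, Q = 70.
dQ/dP = −5.
ε = (dQ/dP)(P/Q) = (-5)(6/70).

-0.429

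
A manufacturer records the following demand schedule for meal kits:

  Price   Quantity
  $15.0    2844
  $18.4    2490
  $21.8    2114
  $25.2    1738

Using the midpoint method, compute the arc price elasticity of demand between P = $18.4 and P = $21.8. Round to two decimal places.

-0.97

At P = 18.4, Q = 2490; at P = 21.8, Q = 2114.
ΔQ = -376, ΔP = 3.4. Midpoints: P̄ = 20.10, Q̄ = 2302.0.
ε = (ΔQ/ΔP)(P̄/Q̄) = (-376/3.4)(20.10/2302.0).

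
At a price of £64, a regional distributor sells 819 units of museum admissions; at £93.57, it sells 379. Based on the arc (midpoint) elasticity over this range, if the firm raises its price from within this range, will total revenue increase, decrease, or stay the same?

decrease

Arc ε = (-440/29.57)(78.78/599.0) ≈ -1.957.
|ε| = 1.96 > 1, so demand is elastic. A price rise therefore reduces total revenue.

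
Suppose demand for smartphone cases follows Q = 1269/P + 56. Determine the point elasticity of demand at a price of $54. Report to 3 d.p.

-0.296

At P = 54, Q = 79.500.
dQ/dP = −1269/P² = -0.435.
ε = (dQ/dP)(P/Q) = (-0.435)(54/79.500).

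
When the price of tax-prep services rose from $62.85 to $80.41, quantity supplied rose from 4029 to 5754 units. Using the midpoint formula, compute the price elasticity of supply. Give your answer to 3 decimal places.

1.439

ΔQ = 5754 − 4029 = 1725; ΔP = 80.41 − 62.85 = 17.56.
Midpoints: P̄ = 71.63, Q̄ = 4891.5.
ε_s = (ΔQ/ΔP)(P̄/Q̄) = (1725/17.56)(71.63/4891.5).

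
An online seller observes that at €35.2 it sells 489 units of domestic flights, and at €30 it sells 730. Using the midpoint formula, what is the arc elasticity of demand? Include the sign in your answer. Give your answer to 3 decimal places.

ΔQ = 730 − 489 = 241; ΔP = 30 − 35.2 = -5.2.
Midpoints: P̄ = 32.60, Q̄ = 609.5.
ε = (ΔQ/ΔP)(P̄/Q̄) = (241/-5.2)(32.60/609.5).

-2.479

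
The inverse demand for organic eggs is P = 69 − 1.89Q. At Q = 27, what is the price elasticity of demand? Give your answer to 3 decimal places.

At Q = 27, P = 69 − 1.89(27) = 17.97.
dP/dQ = −1.89, so dQ/dP = 1/(−1.89) = -0.529.
ε = (dQ/dP)(P/Q) = (-0.529)(17.97/27).

-0.352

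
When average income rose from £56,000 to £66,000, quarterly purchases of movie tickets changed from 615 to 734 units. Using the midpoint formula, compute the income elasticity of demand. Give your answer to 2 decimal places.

1.08

ΔQ = 119, ΔI = 10000. Midpoints: Ī = 61,000, Q̄ = 674.5.
ε_I = (ΔQ/ΔI)(Ī/Q̄) = (119/10000)(61000/674.5).
ε_I > 0, so the good is normal.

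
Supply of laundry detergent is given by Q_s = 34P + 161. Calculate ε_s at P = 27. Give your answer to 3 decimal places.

0.851

At P = 27, Q_s = 1079.
dQ_s/dP = 34.
ε_s = (dQ_s/dP)(P/Q_s) = (34)(27/1079).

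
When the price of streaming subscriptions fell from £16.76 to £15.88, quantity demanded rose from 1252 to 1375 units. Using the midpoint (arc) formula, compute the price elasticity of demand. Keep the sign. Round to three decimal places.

-1.737

ΔQ = 1375 − 1252 = 123; ΔP = 15.88 − 16.76 = -0.88.
Midpoints: P̄ = 16.32, Q̄ = 1313.5.
ε = (ΔQ/ΔP)(P̄/Q̄) = (123/-0.88)(16.32/1313.5).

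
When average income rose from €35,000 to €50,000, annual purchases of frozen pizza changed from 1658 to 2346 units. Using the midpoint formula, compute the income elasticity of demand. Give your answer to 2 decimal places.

ΔQ = 688, ΔI = 15000. Midpoints: Ī = 42,500, Q̄ = 2002.0.
ε_I = (ΔQ/ΔI)(Ī/Q̄) = (688/15000)(42500/2002.0).

0.97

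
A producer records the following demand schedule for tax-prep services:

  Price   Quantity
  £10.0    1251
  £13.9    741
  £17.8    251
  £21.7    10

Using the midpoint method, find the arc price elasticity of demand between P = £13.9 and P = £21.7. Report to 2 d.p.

-4.44

At P = 13.9, Q = 741; at P = 21.7, Q = 10.
ΔQ = -731, ΔP = 7.8. Midpoints: P̄ = 17.80, Q̄ = 375.5.
ε = (ΔQ/ΔP)(P̄/Q̄) = (-731/7.8)(17.80/375.5).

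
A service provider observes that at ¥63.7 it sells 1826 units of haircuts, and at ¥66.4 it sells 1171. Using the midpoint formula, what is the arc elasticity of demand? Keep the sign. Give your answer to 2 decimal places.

-10.53

ΔQ = 1171 − 1826 = -655; ΔP = 66.4 − 63.7 = 2.7.
Midpoints: P̄ = 65.05, Q̄ = 1498.5.
ε = (ΔQ/ΔP)(P̄/Q̄) = (-655/2.7)(65.05/1498.5).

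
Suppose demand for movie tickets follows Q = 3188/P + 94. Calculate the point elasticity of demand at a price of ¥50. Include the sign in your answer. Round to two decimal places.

At P = 50, Q = 157.760.
dQ/dP = −3188/P² = -1.275.
ε = (dQ/dP)(P/Q) = (-1.275)(50/157.760).
|ε| < 1, so demand is inelastic at this price.

-0.40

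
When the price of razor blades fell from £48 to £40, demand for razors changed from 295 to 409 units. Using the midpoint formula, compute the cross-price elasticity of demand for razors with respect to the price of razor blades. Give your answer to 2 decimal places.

ΔQ_x = 409 − 295 = 114; ΔP_y = 40 − 48 = -8.
Midpoints: P̄_y = 44.00, Q̄_x = 352.0.
ε_xy = (ΔQ_x/ΔP_y)(P̄_y/Q̄_x) = (114/-8)(44.00/352.0).

-1.78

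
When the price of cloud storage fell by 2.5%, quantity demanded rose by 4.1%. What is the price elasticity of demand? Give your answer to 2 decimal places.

ε = %ΔQ / %ΔP = (4.1)/(-2.5) = -1.640.

-1.64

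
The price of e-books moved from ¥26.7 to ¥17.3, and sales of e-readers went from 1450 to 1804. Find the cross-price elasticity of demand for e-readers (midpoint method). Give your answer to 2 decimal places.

-0.51

ΔQ_x = 1804 − 1450 = 354; ΔP_y = 17.3 − 26.7 = -9.4.
Midpoints: P̄_y = 22.00, Q̄_x = 1627.0.
ε_xy = (ΔQ_x/ΔP_y)(P̄_y/Q̄_x) = (354/-9.4)(22.00/1627.0).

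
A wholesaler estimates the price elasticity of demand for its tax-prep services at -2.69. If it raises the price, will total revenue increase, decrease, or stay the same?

|ε| = 2.69 > 1, so demand is elastic. A price rise therefore reduces total revenue.

decrease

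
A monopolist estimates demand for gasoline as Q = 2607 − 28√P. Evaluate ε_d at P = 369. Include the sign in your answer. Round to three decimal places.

-0.130

At P = 369, Q = 2069.138.
dQ/dP = −28/(2√P) = -0.729.
ε = (dQ/dP)(P/Q) = (-0.729)(369/2069.138).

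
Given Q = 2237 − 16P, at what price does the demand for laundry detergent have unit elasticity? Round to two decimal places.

69.91

For linear demand Q = a − bP, ε = −bP/(a − bP). |ε| = 1 when bP = a − bP, i.e. P = a/(2b).
P = 2237/(2·16) = 2237/32 = 69.9062.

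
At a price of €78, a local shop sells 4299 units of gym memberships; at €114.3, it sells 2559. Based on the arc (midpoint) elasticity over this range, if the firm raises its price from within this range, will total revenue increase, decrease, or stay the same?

Arc ε = (-1740/36.3)(96.15/3429.0) ≈ -1.344.
|ε| = 1.34 > 1, so demand is elastic. A price rise therefore reduces total revenue.

decrease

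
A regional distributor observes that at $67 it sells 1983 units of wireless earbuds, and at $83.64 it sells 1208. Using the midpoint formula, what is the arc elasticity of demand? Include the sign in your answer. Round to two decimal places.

-2.20

ΔQ = 1208 − 1983 = -775; ΔP = 83.64 − 67 = 16.64.
Midpoints: P̄ = 75.32, Q̄ = 1595.5.
ε = (ΔQ/ΔP)(P̄/Q̄) = (-775/16.64)(75.32/1595.5).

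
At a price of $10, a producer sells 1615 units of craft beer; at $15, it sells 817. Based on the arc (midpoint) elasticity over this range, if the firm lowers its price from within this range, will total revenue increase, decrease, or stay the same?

increase

Arc ε = (-798/5)(12.50/1216.0) ≈ -1.641.
|ε| = 1.64 > 1, so demand is elastic. A price cut therefore raises total revenue.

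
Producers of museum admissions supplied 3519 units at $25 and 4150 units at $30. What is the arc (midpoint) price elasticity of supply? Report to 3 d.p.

0.905

ΔQ = 4150 − 3519 = 631; ΔP = 30 − 25 = 5.
Midpoints: P̄ = 27.50, Q̄ = 3834.5.
ε_s = (ΔQ/ΔP)(P̄/Q̄) = (631/5)(27.50/3834.5).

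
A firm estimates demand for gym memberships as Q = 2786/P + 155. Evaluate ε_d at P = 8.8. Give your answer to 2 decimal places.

-0.67

At P = 8.8, Q = 471.591.
dQ/dP = −2786/P² = -35.976.
ε = (dQ/dP)(P/Q) = (-35.976)(8.8/471.591).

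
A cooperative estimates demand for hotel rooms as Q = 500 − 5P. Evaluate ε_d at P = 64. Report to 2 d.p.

At P = 64, Q = 180.
dQ/dP = −5.
ε = (dQ/dP)(P/Q) = (-5)(64/180).
|ε| > 1, so demand is elastic at this price.

-1.78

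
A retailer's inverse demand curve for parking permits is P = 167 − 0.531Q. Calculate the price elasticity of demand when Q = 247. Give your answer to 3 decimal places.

At Q = 247, P = 167 − 0.531(247) = 35.84.
dP/dQ = −0.531, so dQ/dP = 1/(−0.531) = -1.883.
ε = (dQ/dP)(P/Q) = (-1.883)(35.84/247).

-0.273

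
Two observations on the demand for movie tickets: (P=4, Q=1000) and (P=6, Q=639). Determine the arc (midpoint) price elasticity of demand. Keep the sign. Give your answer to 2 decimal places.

ΔQ = 639 − 1000 = -361; ΔP = 6 − 4 = 2.
Midpoints: P̄ = 5.00, Q̄ = 819.5.
ε = (ΔQ/ΔP)(P̄/Q̄) = (-361/2)(5.00/819.5).

-1.10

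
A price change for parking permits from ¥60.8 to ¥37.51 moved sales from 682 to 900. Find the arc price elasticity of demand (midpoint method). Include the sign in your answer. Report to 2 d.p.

-0.58

ΔQ = 900 − 682 = 218; ΔP = 37.51 − 60.8 = -23.29.
Midpoints: P̄ = 49.16, Q̄ = 791.0.
ε = (ΔQ/ΔP)(P̄/Q̄) = (218/-23.29)(49.16/791.0).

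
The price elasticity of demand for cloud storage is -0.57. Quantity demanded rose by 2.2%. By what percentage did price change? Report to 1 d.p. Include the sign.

%ΔP ≈ %ΔQ / ε = (2.2%)/(-0.57) = -3.86%.

-3.9%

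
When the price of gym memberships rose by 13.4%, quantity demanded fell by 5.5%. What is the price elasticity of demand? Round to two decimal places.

ε = %ΔQ / %ΔP = (-5.5)/(13.4) = -0.410.

-0.41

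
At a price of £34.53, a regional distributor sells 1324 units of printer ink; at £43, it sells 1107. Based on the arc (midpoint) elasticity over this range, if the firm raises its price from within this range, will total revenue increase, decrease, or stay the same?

increase

Arc ε = (-217/8.47)(38.77/1215.5) ≈ -0.817.
|ε| = 0.82 < 1, so demand is inelastic. A price rise therefore raises total revenue.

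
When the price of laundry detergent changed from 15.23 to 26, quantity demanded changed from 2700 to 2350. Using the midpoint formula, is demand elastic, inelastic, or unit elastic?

Arc ε ≈ -0.265.
|ε| = 0.27 < 1.

inelastic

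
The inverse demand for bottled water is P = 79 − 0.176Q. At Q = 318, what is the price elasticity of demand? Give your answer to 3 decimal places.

-0.412

At Q = 318, P = 79 − 0.176(318) = 23.03.
dP/dQ = −0.176, so dQ/dP = 1/(−0.176) = -5.682.
ε = (dQ/dP)(P/Q) = (-5.682)(23.03/318).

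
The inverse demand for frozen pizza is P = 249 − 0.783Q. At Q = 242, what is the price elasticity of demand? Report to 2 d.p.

At Q = 242, P = 249 − 0.783(242) = 59.51.
dP/dQ = −0.783, so dQ/dP = 1/(−0.783) = -1.277.
ε = (dQ/dP)(P/Q) = (-1.277)(59.51/242).

-0.31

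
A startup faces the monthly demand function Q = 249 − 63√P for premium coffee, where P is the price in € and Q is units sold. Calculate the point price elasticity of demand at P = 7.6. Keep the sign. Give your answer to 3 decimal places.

At P = 7.6, Q = 75.321.
dQ/dP = −63/(2√P) = -11.426.
ε = (dQ/dP)(P/Q) = (-11.426)(7.6/75.321).
|ε| > 1, so demand is elastic at this price.

-1.153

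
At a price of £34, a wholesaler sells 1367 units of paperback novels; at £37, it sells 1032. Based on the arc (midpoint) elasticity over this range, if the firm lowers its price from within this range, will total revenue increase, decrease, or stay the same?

Arc ε = (-335/3)(35.50/1199.5) ≈ -3.305.
|ε| = 3.30 > 1, so demand is elastic. A price cut therefore raises total revenue.

increase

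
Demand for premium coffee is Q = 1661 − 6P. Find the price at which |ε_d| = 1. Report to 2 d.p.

138.42

For linear demand Q = a − bP, ε = −bP/(a − bP). |ε| = 1 when bP = a − bP, i.e. P = a/(2b).
P = 1661/(2·6) = 1661/12 = 138.4167.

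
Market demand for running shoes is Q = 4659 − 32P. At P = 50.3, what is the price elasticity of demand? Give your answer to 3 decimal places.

At P = 50.3, Q = 3049.400.
dQ/dP = −32.
ε = (dQ/dP)(P/Q) = (-32)(50.3/3049.400).

-0.528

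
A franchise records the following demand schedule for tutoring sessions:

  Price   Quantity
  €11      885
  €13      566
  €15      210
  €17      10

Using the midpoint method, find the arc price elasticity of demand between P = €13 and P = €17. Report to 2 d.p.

-7.24

At P = 13, Q = 566; at P = 17, Q = 10.
ΔQ = -556, ΔP = 4. Midpoints: P̄ = 15.00, Q̄ = 288.0.
ε = (ΔQ/ΔP)(P̄/Q̄) = (-556/4)(15.00/288.0).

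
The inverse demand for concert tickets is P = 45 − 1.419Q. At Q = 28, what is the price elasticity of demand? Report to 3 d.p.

-0.133

At Q = 28, P = 45 − 1.419(28) = 5.27.
dP/dQ = −1.419, so dQ/dP = 1/(−1.419) = -0.705.
ε = (dQ/dP)(P/Q) = (-0.705)(5.27/28).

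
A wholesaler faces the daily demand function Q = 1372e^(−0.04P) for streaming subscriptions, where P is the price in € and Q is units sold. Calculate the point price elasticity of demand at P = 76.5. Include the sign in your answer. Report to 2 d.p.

At P = 76.5, Q = 64.330.
dQ/dP = −0.04·1372e^(−0.04P) = −0.04Q = -2.573.
ε = (dQ/dP)(P/Q) = (-2.573)(76.5/64.330).

-3.06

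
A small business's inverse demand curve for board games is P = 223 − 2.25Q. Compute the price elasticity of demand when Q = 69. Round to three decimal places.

At Q = 69, P = 223 − 2.25(69) = 67.75.
dP/dQ = −2.25, so dQ/dP = 1/(−2.25) = -0.444.
ε = (dQ/dP)(P/Q) = (-0.444)(67.75/69).

-0.436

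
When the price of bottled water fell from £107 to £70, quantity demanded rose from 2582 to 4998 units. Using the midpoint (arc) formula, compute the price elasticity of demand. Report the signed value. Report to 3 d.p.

-1.525

ΔQ = 4998 − 2582 = 2416; ΔP = 70 − 107 = -37.
Midpoints: P̄ = 88.50, Q̄ = 3790.0.
ε = (ΔQ/ΔP)(P̄/Q̄) = (2416/-37)(88.50/3790.0).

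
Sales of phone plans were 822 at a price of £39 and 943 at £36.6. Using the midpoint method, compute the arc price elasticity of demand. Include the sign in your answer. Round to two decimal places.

ΔQ = 943 − 822 = 121; ΔP = 36.6 − 39 = -2.4.
Midpoints: P̄ = 37.80, Q̄ = 882.5.
ε = (ΔQ/ΔP)(P̄/Q̄) = (121/-2.4)(37.80/882.5).

-2.16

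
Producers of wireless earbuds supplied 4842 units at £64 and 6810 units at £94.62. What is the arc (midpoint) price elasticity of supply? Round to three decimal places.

0.875

ΔQ = 6810 − 4842 = 1968; ΔP = 94.62 − 64 = 30.62.
Midpoints: P̄ = 79.31, Q̄ = 5826.0.
ε_s = (ΔQ/ΔP)(P̄/Q̄) = (1968/30.62)(79.31/5826.0).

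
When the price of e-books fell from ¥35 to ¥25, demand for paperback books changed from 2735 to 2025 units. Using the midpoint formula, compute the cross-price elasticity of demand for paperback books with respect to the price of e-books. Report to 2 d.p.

0.89

ΔQ_x = 2025 − 2735 = -710; ΔP_y = 25 − 35 = -10.
Midpoints: P̄_y = 30.00, Q̄_x = 2380.0.
ε_xy = (ΔQ_x/ΔP_y)(P̄_y/Q̄_x) = (-710/-10)(30.00/2380.0).
ε_xy > 0, so the goods are substitutes.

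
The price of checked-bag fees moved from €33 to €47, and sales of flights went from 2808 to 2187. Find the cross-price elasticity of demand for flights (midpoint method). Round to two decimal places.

-0.71

ΔQ_x = 2187 − 2808 = -621; ΔP_y = 47 − 33 = 14.
Midpoints: P̄_y = 40.00, Q̄_x = 2497.5.
ε_xy = (ΔQ_x/ΔP_y)(P̄_y/Q̄_x) = (-621/14)(40.00/2497.5).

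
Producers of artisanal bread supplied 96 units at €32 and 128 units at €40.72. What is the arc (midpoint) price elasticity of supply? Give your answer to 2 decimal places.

ΔQ = 128 − 96 = 32; ΔP = 40.72 − 32 = 8.72.
Midpoints: P̄ = 36.36, Q̄ = 112.0.
ε_s = (ΔQ/ΔP)(P̄/Q̄) = (32/8.72)(36.36/112.0).

1.19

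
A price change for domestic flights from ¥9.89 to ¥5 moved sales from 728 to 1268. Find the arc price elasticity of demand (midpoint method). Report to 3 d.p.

ΔQ = 1268 − 728 = 540; ΔP = 5 − 9.89 = -4.89.
Midpoints: P̄ = 7.45, Q̄ = 998.0.
ε = (ΔQ/ΔP)(P̄/Q̄) = (540/-4.89)(7.45/998.0).

-0.824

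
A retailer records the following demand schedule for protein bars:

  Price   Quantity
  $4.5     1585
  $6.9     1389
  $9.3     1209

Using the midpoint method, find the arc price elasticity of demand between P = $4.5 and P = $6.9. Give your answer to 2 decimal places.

-0.31

At P = 4.5, Q = 1585; at P = 6.9, Q = 1389.
ΔQ = -196, ΔP = 2.4. Midpoints: P̄ = 5.70, Q̄ = 1487.0.
ε = (ΔQ/ΔP)(P̄/Q̄) = (-196/2.4)(5.70/1487.0).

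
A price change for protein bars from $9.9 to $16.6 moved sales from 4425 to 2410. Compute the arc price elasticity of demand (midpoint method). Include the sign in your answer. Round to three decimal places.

ΔQ = 2410 − 4425 = -2015; ΔP = 16.6 − 9.9 = 6.7.
Midpoints: P̄ = 13.25, Q̄ = 3417.5.
ε = (ΔQ/ΔP)(P̄/Q̄) = (-2015/6.7)(13.25/3417.5).

-1.166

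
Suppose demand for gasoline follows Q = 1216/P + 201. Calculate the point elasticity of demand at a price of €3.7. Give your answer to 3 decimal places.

At P = 3.7, Q = 529.649.
dQ/dP = −1216/P² = -88.824.
ε = (dQ/dP)(P/Q) = (-88.824)(3.7/529.649).

-0.621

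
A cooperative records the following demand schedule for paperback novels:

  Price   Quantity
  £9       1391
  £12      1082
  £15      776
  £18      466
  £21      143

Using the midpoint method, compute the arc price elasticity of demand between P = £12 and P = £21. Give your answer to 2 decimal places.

At P = 12, Q = 1082; at P = 21, Q = 143.
ΔQ = -939, ΔP = 9. Midpoints: P̄ = 16.50, Q̄ = 612.5.
ε = (ΔQ/ΔP)(P̄/Q̄) = (-939/9)(16.50/612.5).

-2.81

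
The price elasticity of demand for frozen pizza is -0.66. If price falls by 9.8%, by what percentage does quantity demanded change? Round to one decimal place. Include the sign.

6.5%

%ΔQ ≈ ε × %ΔP = (-0.66)(-9.8%) = 6.47%.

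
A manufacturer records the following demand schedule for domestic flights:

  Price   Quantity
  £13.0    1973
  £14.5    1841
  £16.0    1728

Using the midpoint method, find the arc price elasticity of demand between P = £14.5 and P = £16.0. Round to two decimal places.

At P = 14.5, Q = 1841; at P = 16.0, Q = 1728.
ΔQ = -113, ΔP = 1.5. Midpoints: P̄ = 15.25, Q̄ = 1784.5.
ε = (ΔQ/ΔP)(P̄/Q̄) = (-113/1.5)(15.25/1784.5).

-0.64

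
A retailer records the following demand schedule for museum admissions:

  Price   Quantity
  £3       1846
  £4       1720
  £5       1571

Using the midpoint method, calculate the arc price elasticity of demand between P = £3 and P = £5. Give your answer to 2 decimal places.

At P = 3, Q = 1846; at P = 5, Q = 1571.
ΔQ = -275, ΔP = 2. Midpoints: P̄ = 4.00, Q̄ = 1708.5.
ε = (ΔQ/ΔP)(P̄/Q̄) = (-275/2)(4.00/1708.5).

-0.32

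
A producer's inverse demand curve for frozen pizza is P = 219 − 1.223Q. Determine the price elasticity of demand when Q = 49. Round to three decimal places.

At Q = 49, P = 219 − 1.223(49) = 159.07.
dP/dQ = −1.223, so dQ/dP = 1/(−1.223) = -0.818.
ε = (dQ/dP)(P/Q) = (-0.818)(159.07/49).

-2.654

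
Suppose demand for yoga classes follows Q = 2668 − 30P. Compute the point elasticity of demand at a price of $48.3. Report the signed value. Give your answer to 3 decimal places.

At P = 48.3, Q = 1219.
dQ/dP = −30.
ε = (dQ/dP)(P/Q) = (-30)(48.3/1219).
|ε| > 1, so demand is elastic at this price.

-1.189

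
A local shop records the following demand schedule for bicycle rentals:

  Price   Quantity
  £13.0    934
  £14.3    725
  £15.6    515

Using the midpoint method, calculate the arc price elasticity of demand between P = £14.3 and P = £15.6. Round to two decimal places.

At P = 14.3, Q = 725; at P = 15.6, Q = 515.
ΔQ = -210, ΔP = 1.3. Midpoints: P̄ = 14.95, Q̄ = 620.0.
ε = (ΔQ/ΔP)(P̄/Q̄) = (-210/1.3)(14.95/620.0).

-3.90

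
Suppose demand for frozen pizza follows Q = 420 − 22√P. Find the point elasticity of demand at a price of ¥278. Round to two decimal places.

-3.45

At P = 278, Q = 53.187.
dQ/dP = −22/(2√P) = -0.660.
ε = (dQ/dP)(P/Q) = (-0.660)(278/53.187).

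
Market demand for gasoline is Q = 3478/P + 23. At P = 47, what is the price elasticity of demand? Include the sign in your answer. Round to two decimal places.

At P = 47, Q = 97.
dQ/dP = −3478/P² = -1.574.
ε = (dQ/dP)(P/Q) = (-1.574)(47/97).

-0.76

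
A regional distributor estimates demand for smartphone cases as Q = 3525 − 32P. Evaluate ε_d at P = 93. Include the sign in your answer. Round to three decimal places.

-5.421

At P = 93, Q = 549.
dQ/dP = −32.
ε = (dQ/dP)(P/Q) = (-32)(93/549).
|ε| > 1, so demand is elastic at this price.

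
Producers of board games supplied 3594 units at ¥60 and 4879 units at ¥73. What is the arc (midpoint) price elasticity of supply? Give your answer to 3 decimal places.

1.552

ΔQ = 4879 − 3594 = 1285; ΔP = 73 − 60 = 13.
Midpoints: P̄ = 66.50, Q̄ = 4236.5.
ε_s = (ΔQ/ΔP)(P̄/Q̄) = (1285/13)(66.50/4236.5).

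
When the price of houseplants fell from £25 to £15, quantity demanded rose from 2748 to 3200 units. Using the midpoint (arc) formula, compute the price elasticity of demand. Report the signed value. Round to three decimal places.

ΔQ = 3200 − 2748 = 452; ΔP = 15 − 25 = -10.
Midpoints: P̄ = 20.00, Q̄ = 2974.0.
ε = (ΔQ/ΔP)(P̄/Q̄) = (452/-10)(20.00/2974.0).

-0.304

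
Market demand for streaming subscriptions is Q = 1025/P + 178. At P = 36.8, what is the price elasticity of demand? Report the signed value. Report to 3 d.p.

At P = 36.8, Q = 205.853.
dQ/dP = −1025/P² = -0.757.
ε = (dQ/dP)(P/Q) = (-0.757)(36.8/205.853).

-0.135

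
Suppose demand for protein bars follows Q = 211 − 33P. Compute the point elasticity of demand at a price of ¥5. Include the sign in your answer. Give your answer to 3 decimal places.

-3.587

At P = 5, Q = 46.
dQ/dP = −33.
ε = (dQ/dP)(P/Q) = (-33)(5/46).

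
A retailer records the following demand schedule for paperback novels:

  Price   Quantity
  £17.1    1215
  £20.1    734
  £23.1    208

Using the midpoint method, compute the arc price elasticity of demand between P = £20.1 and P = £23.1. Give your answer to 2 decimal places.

-8.04

At P = 20.1, Q = 734; at P = 23.1, Q = 208.
ΔQ = -526, ΔP = 3.0. Midpoints: P̄ = 21.60, Q̄ = 471.0.
ε = (ΔQ/ΔP)(P̄/Q̄) = (-526/3.0)(21.60/471.0).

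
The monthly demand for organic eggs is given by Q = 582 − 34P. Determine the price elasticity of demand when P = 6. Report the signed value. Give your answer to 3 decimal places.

-0.540

At P = 6, Q = 378.
dQ/dP = −34.
ε = (dQ/dP)(P/Q) = (-34)(6/378).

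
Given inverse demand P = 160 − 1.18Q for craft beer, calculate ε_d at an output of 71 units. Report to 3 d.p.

-0.910

At Q = 71, P = 160 − 1.18(71) = 76.22.
dP/dQ = −1.18, so dQ/dP = 1/(−1.18) = -0.847.
ε = (dQ/dP)(P/Q) = (-0.847)(76.22/71).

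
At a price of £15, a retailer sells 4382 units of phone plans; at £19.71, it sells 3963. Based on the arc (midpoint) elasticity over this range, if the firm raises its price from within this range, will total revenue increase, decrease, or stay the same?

Arc ε = (-419/4.71)(17.36/4172.5) ≈ -0.370.
|ε| = 0.37 < 1, so demand is inelastic. A price rise therefore raises total revenue.

increase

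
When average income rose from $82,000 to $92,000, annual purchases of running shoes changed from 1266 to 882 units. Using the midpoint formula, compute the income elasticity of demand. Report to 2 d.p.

-3.11

ΔQ = -384, ΔI = 10000. Midpoints: Ī = 87,000, Q̄ = 1074.0.
ε_I = (ΔQ/ΔI)(Ī/Q̄) = (-384/10000)(87000/1074.0).
ε_I < 0, so the good is inferior.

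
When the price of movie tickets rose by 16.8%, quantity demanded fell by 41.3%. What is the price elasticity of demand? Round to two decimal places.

-2.46

ε = %ΔQ / %ΔP = (-41.3)/(16.8) = -2.458.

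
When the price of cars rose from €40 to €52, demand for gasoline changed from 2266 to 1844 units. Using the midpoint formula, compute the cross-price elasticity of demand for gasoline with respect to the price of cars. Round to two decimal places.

-0.79

ΔQ_x = 1844 − 2266 = -422; ΔP_y = 52 − 40 = 12.
Midpoints: P̄_y = 46.00, Q̄_x = 2055.0.
ε_xy = (ΔQ_x/ΔP_y)(P̄_y/Q̄_x) = (-422/12)(46.00/2055.0).
ε_xy < 0, so the goods are complements.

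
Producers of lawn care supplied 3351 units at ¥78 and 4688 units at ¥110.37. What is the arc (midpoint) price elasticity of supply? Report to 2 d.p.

ΔQ = 4688 − 3351 = 1337; ΔP = 110.37 − 78 = 32.37.
Midpoints: P̄ = 94.19, Q̄ = 4019.5.
ε_s = (ΔQ/ΔP)(P̄/Q̄) = (1337/32.37)(94.19/4019.5).

0.97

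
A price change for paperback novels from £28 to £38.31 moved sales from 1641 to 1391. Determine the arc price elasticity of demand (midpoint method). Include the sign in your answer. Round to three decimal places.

-0.530

ΔQ = 1391 − 1641 = -250; ΔP = 38.31 − 28 = 10.31.
Midpoints: P̄ = 33.16, Q̄ = 1516.0.
ε = (ΔQ/ΔP)(P̄/Q̄) = (-250/10.31)(33.16/1516.0).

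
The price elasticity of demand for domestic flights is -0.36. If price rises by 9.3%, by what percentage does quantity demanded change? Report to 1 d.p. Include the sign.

%ΔQ ≈ ε × %ΔP = (-0.36)(9.3%) = -3.35%.

-3.3%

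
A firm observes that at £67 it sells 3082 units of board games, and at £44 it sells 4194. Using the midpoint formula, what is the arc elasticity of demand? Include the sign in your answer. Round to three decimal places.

ΔQ = 4194 − 3082 = 1112; ΔP = 44 − 67 = -23.
Midpoints: P̄ = 55.50, Q̄ = 3638.0.
ε = (ΔQ/ΔP)(P̄/Q̄) = (1112/-23)(55.50/3638.0).

-0.738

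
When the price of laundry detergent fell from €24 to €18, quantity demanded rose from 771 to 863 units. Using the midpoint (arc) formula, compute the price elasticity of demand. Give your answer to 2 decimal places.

ΔQ = 863 − 771 = 92; ΔP = 18 − 24 = -6.
Midpoints: P̄ = 21.00, Q̄ = 817.0.
ε = (ΔQ/ΔP)(P̄/Q̄) = (92/-6)(21.00/817.0).

-0.39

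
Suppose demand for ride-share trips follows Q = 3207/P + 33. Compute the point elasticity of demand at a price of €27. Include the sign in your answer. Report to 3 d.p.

-0.783

At P = 27, Q = 151.778.
dQ/dP = −3207/P² = -4.399.
ε = (dQ/dP)(P/Q) = (-4.399)(27/151.778).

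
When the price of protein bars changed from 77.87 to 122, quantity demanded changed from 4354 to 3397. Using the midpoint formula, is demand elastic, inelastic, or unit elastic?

Arc ε ≈ -0.559.
|ε| = 0.56 < 1.

inelastic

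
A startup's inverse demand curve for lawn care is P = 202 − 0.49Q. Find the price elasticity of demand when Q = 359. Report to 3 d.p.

At Q = 359, P = 202 − 0.49(359) = 26.09.
dP/dQ = −0.49, so dQ/dP = 1/(−0.49) = -2.041.
ε = (dQ/dP)(P/Q) = (-2.041)(26.09/359).

-0.148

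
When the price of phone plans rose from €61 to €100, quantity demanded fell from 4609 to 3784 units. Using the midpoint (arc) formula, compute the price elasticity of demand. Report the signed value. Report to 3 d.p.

-0.406

ΔQ = 3784 − 4609 = -825; ΔP = 100 − 61 = 39.
Midpoints: P̄ = 80.50, Q̄ = 4196.5.
ε = (ΔQ/ΔP)(P̄/Q̄) = (-825/39)(80.50/4196.5).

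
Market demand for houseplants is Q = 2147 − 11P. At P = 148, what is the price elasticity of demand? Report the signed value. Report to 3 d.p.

At P = 148, Q = 519.
dQ/dP = −11.
ε = (dQ/dP)(P/Q) = (-11)(148/519).

-3.137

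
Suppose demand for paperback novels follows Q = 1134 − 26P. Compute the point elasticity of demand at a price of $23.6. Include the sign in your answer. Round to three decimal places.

-1.179

At P = 23.6, Q = 520.400.
dQ/dP = −26.
ε = (dQ/dP)(P/Q) = (-26)(23.6/520.400).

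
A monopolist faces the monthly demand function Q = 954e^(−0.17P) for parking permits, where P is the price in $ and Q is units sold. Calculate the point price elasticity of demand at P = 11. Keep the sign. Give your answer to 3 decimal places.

At P = 11, Q = 147.034.
dQ/dP = −0.17·954e^(−0.17P) = −0.17Q = -24.996.
ε = (dQ/dP)(P/Q) = (-24.996)(11/147.034).

-1.870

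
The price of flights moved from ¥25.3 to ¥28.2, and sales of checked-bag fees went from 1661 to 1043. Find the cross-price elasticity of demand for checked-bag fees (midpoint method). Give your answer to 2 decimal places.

ΔQ_x = 1043 − 1661 = -618; ΔP_y = 28.2 − 25.3 = 2.9.
Midpoints: P̄_y = 26.75, Q̄_x = 1352.0.
ε_xy = (ΔQ_x/ΔP_y)(P̄_y/Q̄_x) = (-618/2.9)(26.75/1352.0).

-4.22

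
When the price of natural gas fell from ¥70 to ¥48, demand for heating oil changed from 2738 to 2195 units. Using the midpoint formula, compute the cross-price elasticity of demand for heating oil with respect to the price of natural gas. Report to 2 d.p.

0.59

ΔQ_x = 2195 − 2738 = -543; ΔP_y = 48 − 70 = -22.
Midpoints: P̄_y = 59.00, Q̄_x = 2466.5.
ε_xy = (ΔQ_x/ΔP_y)(P̄_y/Q̄_x) = (-543/-22)(59.00/2466.5).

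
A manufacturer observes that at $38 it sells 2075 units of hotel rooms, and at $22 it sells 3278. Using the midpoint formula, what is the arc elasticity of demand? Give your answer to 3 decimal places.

ΔQ = 3278 − 2075 = 1203; ΔP = 22 − 38 = -16.
Midpoints: P̄ = 30.00, Q̄ = 2676.5.
ε = (ΔQ/ΔP)(P̄/Q̄) = (1203/-16)(30.00/2676.5).

-0.843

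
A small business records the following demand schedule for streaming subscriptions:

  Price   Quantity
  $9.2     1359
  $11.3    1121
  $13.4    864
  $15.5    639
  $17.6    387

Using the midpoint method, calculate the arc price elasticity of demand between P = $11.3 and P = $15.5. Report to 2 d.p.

At P = 11.3, Q = 1121; at P = 15.5, Q = 639.
ΔQ = -482, ΔP = 4.2. Midpoints: P̄ = 13.40, Q̄ = 880.0.
ε = (ΔQ/ΔP)(P̄/Q̄) = (-482/4.2)(13.40/880.0).

-1.75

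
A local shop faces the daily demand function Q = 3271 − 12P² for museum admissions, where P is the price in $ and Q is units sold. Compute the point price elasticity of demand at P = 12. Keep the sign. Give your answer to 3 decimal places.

-2.240

At P = 12, Q = 1543.
dQ/dP = −24P = -288.
ε = (dQ/dP)(P/Q) = (-288)(12/1543).
|ε| > 1, so demand is elastic at this price.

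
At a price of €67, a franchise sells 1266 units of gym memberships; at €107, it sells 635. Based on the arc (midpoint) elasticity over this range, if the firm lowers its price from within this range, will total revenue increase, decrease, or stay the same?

increase

Arc ε = (-631/40)(87.00/950.5) ≈ -1.444.
|ε| = 1.44 > 1, so demand is elastic. A price cut therefore raises total revenue.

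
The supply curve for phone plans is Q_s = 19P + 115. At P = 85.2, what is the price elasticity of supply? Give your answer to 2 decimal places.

0.93

At P = 85.2, Q_s = 1733.80.
dQ_s/dP = 19.
ε_s = (dQ_s/dP)(P/Q_s) = (19)(85.2/1733.80).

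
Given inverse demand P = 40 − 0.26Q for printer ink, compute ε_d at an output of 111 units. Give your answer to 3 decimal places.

At Q = 111, P = 40 − 0.26(111) = 11.14.
dP/dQ = −0.26, so dQ/dP = 1/(−0.26) = -3.846.
ε = (dQ/dP)(P/Q) = (-3.846)(11.14/111).

-0.386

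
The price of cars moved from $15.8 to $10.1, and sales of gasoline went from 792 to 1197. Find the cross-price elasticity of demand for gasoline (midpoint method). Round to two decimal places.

ΔQ_x = 1197 − 792 = 405; ΔP_y = 10.1 − 15.8 = -5.7.
Midpoints: P̄_y = 12.95, Q̄_x = 994.5.
ε_xy = (ΔQ_x/ΔP_y)(P̄_y/Q̄_x) = (405/-5.7)(12.95/994.5).

-0.93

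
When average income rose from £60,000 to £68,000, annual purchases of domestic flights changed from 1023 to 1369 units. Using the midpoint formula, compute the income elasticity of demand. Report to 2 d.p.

ΔQ = 346, ΔI = 8000. Midpoints: Ī = 64,000, Q̄ = 1196.0.
ε_I = (ΔQ/ΔI)(Ī/Q̄) = (346/8000)(64000/1196.0).

2.31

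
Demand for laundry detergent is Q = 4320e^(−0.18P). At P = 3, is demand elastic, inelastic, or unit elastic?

inelastic

Q = 2517.472, dQ/dP = -453.145.
ε = (dQ/dP)(P/Q) ≈ -0.540.
|ε| = 0.54 < 1.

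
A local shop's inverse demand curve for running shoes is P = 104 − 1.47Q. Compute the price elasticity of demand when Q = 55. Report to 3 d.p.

-0.286

At Q = 55, P = 104 − 1.47(55) = 23.15.
dP/dQ = −1.47, so dQ/dP = 1/(−1.47) = -0.680.
ε = (dQ/dP)(P/Q) = (-0.680)(23.15/55).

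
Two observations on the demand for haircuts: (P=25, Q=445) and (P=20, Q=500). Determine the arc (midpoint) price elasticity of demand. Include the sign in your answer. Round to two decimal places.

-0.52

ΔQ = 500 − 445 = 55; ΔP = 20 − 25 = -5.
Midpoints: P̄ = 22.50, Q̄ = 472.5.
ε = (ΔQ/ΔP)(P̄/Q̄) = (55/-5)(22.50/472.5).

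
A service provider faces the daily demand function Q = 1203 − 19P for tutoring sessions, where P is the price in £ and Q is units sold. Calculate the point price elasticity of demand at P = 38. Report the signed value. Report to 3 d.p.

-1.501

At P = 38, Q = 481.
dQ/dP = −19.
ε = (dQ/dP)(P/Q) = (-19)(38/481).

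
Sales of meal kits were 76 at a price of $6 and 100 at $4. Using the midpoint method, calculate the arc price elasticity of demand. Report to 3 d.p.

-0.682

ΔQ = 100 − 76 = 24; ΔP = 4 − 6 = -2.
Midpoints: P̄ = 5.00, Q̄ = 88.0.
ε = (ΔQ/ΔP)(P̄/Q̄) = (24/-2)(5.00/88.0).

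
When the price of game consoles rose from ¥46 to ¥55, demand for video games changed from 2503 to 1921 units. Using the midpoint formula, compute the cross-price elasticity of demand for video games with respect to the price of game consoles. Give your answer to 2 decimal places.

ΔQ_x = 1921 − 2503 = -582; ΔP_y = 55 − 46 = 9.
Midpoints: P̄_y = 50.50, Q̄_x = 2212.0.
ε_xy = (ΔQ_x/ΔP_y)(P̄_y/Q̄_x) = (-582/9)(50.50/2212.0).

-1.48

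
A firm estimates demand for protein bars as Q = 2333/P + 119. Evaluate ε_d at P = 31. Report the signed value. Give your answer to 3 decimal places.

At P = 31, Q = 194.258.
dQ/dP = −2333/P² = -2.428.
ε = (dQ/dP)(P/Q) = (-2.428)(31/194.258).

-0.387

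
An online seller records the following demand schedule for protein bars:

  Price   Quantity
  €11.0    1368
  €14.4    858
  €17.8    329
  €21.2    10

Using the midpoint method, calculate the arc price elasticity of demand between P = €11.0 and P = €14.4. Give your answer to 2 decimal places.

-1.71

At P = 11.0, Q = 1368; at P = 14.4, Q = 858.
ΔQ = -510, ΔP = 3.4. Midpoints: P̄ = 12.70, Q̄ = 1113.0.
ε = (ΔQ/ΔP)(P̄/Q̄) = (-510/3.4)(12.70/1113.0).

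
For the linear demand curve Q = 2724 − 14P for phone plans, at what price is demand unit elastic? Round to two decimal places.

97.29

For linear demand Q = a − bP, ε = −bP/(a − bP). |ε| = 1 when bP = a − bP, i.e. P = a/(2b).
P = 2724/(2·14) = 2724/28 = 97.2857.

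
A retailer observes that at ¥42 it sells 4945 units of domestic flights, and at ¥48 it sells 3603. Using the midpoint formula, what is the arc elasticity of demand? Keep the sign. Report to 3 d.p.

-2.355

ΔQ = 3603 − 4945 = -1342; ΔP = 48 − 42 = 6.
Midpoints: P̄ = 45.00, Q̄ = 4274.0.
ε = (ΔQ/ΔP)(P̄/Q̄) = (-1342/6)(45.00/4274.0).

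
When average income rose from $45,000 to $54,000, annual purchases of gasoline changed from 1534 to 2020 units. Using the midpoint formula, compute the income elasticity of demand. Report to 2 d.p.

ΔQ = 486, ΔI = 9000. Midpoints: Ī = 49,500, Q̄ = 1777.0.
ε_I = (ΔQ/ΔI)(Ī/Q̄) = (486/9000)(49500/1777.0).
ε_I > 0, so the good is normal.

1.50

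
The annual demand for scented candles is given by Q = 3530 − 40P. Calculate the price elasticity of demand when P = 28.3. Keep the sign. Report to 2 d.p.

-0.47

At P = 28.3, Q = 2398.
dQ/dP = −40.
ε = (dQ/dP)(P/Q) = (-40)(28.3/2398).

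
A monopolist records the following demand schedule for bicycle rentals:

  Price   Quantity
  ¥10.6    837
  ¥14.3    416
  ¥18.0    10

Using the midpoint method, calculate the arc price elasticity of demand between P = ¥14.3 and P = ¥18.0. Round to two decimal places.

At P = 14.3, Q = 416; at P = 18.0, Q = 10.
ΔQ = -406, ΔP = 3.7. Midpoints: P̄ = 16.15, Q̄ = 213.0.
ε = (ΔQ/ΔP)(P̄/Q̄) = (-406/3.7)(16.15/213.0).

-8.32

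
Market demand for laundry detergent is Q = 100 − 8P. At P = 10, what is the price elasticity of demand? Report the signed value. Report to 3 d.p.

-4.000

At P = 10, Q = 20.
dQ/dP = −8.
ε = (dQ/dP)(P/Q) = (-8)(10/20).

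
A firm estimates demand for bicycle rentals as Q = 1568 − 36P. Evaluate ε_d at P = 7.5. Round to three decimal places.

-0.208

At P = 7.5, Q = 1298.
dQ/dP = −36.
ε = (dQ/dP)(P/Q) = (-36)(7.5/1298).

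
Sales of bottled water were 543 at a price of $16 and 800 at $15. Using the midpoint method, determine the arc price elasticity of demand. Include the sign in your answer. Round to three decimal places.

-5.932

ΔQ = 800 − 543 = 257; ΔP = 15 − 16 = -1.
Midpoints: P̄ = 15.50, Q̄ = 671.5.
ε = (ΔQ/ΔP)(P̄/Q̄) = (257/-1)(15.50/671.5).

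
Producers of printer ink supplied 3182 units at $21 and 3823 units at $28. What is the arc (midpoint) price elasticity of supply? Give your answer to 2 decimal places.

0.64

ΔQ = 3823 − 3182 = 641; ΔP = 28 − 21 = 7.
Midpoints: P̄ = 24.50, Q̄ = 3502.5.
ε_s = (ΔQ/ΔP)(P̄/Q̄) = (641/7)(24.50/3502.5).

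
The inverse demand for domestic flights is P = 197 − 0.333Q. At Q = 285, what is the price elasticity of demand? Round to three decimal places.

At Q = 285, P = 197 − 0.333(285) = 102.09.
dP/dQ = −0.333, so dQ/dP = 1/(−0.333) = -3.003.
ε = (dQ/dP)(P/Q) = (-3.003)(102.09/285).

-1.076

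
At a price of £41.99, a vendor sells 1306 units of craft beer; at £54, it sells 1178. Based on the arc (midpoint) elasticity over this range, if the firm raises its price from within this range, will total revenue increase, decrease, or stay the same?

increase

Arc ε = (-128/12.01)(48.00/1242.0) ≈ -0.412.
|ε| = 0.41 < 1, so demand is inelastic. A price rise therefore raises total revenue.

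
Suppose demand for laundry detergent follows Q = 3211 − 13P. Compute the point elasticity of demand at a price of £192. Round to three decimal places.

-3.491

At P = 192, Q = 715.
dQ/dP = −13.
ε = (dQ/dP)(P/Q) = (-13)(192/715).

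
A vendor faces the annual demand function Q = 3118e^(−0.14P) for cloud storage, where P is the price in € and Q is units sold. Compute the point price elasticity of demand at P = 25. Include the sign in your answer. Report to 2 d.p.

-3.50

At P = 25, Q = 94.155.
dQ/dP = −0.14·3118e^(−0.14P) = −0.14Q = -13.182.
ε = (dQ/dP)(P/Q) = (-13.182)(25/94.155).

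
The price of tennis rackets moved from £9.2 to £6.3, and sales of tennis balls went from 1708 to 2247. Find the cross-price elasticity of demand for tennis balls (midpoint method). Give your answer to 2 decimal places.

-0.73

ΔQ_x = 2247 − 1708 = 539; ΔP_y = 6.3 − 9.2 = -2.9.
Midpoints: P̄_y = 7.75, Q̄_x = 1977.5.
ε_xy = (ΔQ_x/ΔP_y)(P̄_y/Q̄_x) = (539/-2.9)(7.75/1977.5).
ε_xy < 0, so the goods are complements.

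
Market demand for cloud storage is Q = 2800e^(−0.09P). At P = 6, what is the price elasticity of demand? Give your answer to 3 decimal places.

-0.540

At P = 6, Q = 1631.695.
dQ/dP = −0.09·2800e^(−0.09P) = −0.09Q = -146.853.
ε = (dQ/dP)(P/Q) = (-146.853)(6/1631.695).
|ε| < 1, so demand is inelastic at this price.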